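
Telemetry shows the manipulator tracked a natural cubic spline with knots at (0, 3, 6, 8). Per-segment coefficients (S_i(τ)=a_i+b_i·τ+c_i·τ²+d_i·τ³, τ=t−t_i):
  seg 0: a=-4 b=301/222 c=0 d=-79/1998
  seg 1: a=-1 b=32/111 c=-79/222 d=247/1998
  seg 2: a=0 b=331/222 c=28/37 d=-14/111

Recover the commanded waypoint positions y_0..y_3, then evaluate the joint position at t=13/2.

y_0 = S_0(0) = a_0 = -4
y_1 = S_1(0) = a_1 = -1
y_2 = S_2(0) = a_2 = 0
y_3 = S_2(2) = 5
t_q=13/2 is in segment 2 (τ=1/2); S_2(τ)=34/37

y_0=-4 y_1=-1 y_2=0 y_3=5
S(13/2) = 34/37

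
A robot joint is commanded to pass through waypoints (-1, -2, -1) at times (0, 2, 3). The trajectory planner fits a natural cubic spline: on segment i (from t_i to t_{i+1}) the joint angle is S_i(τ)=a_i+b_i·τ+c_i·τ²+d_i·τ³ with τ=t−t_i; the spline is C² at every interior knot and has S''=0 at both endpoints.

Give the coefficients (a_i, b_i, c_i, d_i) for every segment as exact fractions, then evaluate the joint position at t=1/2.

  seg 0: a=-1 b=-1 c=0 d=1/8
  seg 1: a=-2 b=1/2 c=3/4 d=-1/4
S(1/2) = -95/64

Δ: Δ0=-1/2, Δ1=1
row 1: diag=6, rhs=9; c'=1/6, d'=3/2
back: M1=3/2
M: M0=0, M1=3/2, M2=0
seg 0: a=-1, c=M0/2=0, d=(M1−M0)/(6·2)=1/8, b=Δ0−h0·(2M0+M1)/6=-1
seg 1: a=-2, c=M1/2=3/4, d=(M2−M1)/(6·1)=-1/4, b=Δ1−h1·(2M1+M2)/6=1/2
t_q=1/2 → seg 0, τ=1/2; S=-1+-1·τ+0·τ²+1/8·τ³=-95/64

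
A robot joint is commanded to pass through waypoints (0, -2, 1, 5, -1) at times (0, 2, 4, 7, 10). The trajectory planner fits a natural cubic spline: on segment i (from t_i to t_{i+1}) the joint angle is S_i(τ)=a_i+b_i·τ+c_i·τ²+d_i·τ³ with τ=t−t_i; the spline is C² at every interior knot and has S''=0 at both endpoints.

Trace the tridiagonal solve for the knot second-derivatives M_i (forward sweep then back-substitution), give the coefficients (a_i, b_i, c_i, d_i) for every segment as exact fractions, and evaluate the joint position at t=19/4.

  seg 0: a=0 b=-1363/840 c=0 d=523/3360
  seg 1: a=-2 b=103/420 c=523/560 d=-103/672
  seg 2: a=1 b=257/120 c=1/70 d=-143/1512
  seg 3: a=5 b=-137/420 c=-703/840 d=703/7560
S(19/4) = 46133/17920

Δ: Δ0=-1, Δ1=3/2, Δ2=4/3, Δ3=-2
row 1: diag=8, rhs=15; c'=1/4, d'=15/8
row 2: denom=10−2·1/4=19/2; d'=(-1−2·15/8)/(19/2)=-1/2
row 3: denom=12−3·6/19=210/19; d'=(-20−3·-1/2)/(210/19)=-703/420
back: M3=-703/420
back: M2=-1/2−6/19·-703/420=1/35
back: M1=15/8−1/4·1/35=523/280
M: M0=0, M1=523/280, M2=1/35, M3=-703/420, M4=0
seg 0: a=0, c=M0/2=0, d=(M1−M0)/(6·2)=523/3360, b=Δ0−h0·(2M0+M1)/6=-1363/840
seg 1: a=-2, c=M1/2=523/560, d=(M2−M1)/(6·2)=-103/672, b=Δ1−h1·(2M1+M2)/6=103/420
seg 2: a=1, c=M2/2=1/70, d=(M3−M2)/(6·3)=-143/1512, b=Δ2−h2·(2M2+M3)/6=257/120
seg 3: a=5, c=M3/2=-703/840, d=(M4−M3)/(6·3)=703/7560, b=Δ3−h3·(2M3+M4)/6=-137/420
t_q=19/4 → seg 2, τ=3/4; S=1+257/120·τ+1/70·τ²+-143/1512·τ³=46133/17920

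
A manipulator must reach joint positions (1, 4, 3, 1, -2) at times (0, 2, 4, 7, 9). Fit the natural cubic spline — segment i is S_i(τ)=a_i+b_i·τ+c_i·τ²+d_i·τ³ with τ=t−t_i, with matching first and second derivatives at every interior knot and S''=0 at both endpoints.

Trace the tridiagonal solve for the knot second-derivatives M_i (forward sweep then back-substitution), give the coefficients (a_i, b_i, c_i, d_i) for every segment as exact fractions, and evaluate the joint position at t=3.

  seg 0: a=1 b=2099/1032 c=0 d=-551/4128
  seg 1: a=4 b=223/516 c=-551/688 d=691/4128
  seg 2: a=3 b=-787/1032 c=35/172 d=-59/1032
  seg 3: a=1 b=-140/129 c=-107/344 d=107/2064
S(3) = 5227/1376

Δ: Δ0=3/2, Δ1=-1/2, Δ2=-2/3, Δ3=-3/2
row 1: diag=8, rhs=-12; c'=1/4, d'=-3/2
row 2: denom=10−2·1/4=19/2; d'=(-1−2·-3/2)/(19/2)=4/19
row 3: denom=10−3·6/19=172/19; d'=(-5−3·4/19)/(172/19)=-107/172
back: M3=-107/172
back: M2=4/19−6/19·-107/172=35/86
back: M1=-3/2−1/4·35/86=-551/344
M: M0=0, M1=-551/344, M2=35/86, M3=-107/172, M4=0
seg 0: a=1, c=M0/2=0, d=(M1−M0)/(6·2)=-551/4128, b=Δ0−h0·(2M0+M1)/6=2099/1032
seg 1: a=4, c=M1/2=-551/688, d=(M2−M1)/(6·2)=691/4128, b=Δ1−h1·(2M1+M2)/6=223/516
seg 2: a=3, c=M2/2=35/172, d=(M3−M2)/(6·3)=-59/1032, b=Δ2−h2·(2M2+M3)/6=-787/1032
seg 3: a=1, c=M3/2=-107/344, d=(M4−M3)/(6·2)=107/2064, b=Δ3−h3·(2M3+M4)/6=-140/129
t_q=3 → seg 1, τ=1; S=4+223/516·τ+-551/688·τ²+691/4128·τ³=5227/1376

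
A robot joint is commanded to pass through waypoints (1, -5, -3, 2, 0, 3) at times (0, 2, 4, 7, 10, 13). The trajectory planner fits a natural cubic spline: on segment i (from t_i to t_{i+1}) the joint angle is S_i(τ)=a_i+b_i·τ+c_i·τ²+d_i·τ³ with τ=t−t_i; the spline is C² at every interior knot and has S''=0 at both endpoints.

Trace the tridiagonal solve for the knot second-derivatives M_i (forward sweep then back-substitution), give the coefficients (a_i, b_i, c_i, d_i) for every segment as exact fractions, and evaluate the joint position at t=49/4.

  seg 0: a=1 b=-346/87 c=0 d=85/348
  seg 1: a=-5 b=-91/87 c=85/58 d=-77/348
  seg 2: a=-3 b=188/87 c=4/29 d=-79/783
  seg 3: a=2 b=23/87 c=-67/87 d=40/261
  seg 4: a=0 b=-19/87 c=53/87 d=-53/783
S(49/4) = 3381/1856

Δ: Δ0=-3, Δ1=1, Δ2=5/3, Δ3=-2/3, Δ4=1
row 1: diag=8, rhs=24; c'=1/4, d'=3
row 2: denom=10−2·1/4=19/2; d'=(4−2·3)/(19/2)=-4/19
row 3: denom=12−3·6/19=210/19; d'=(-14−3·-4/19)/(210/19)=-127/105
row 4: denom=12−3·19/70=783/70; d'=(10−3·-127/105)/(783/70)=106/87
back: M4=106/87
back: M3=-127/105−19/70·106/87=-134/87
back: M2=-4/19−6/19·-134/87=8/29
back: M1=3−1/4·8/29=85/29
M: M0=0, M1=85/29, M2=8/29, M3=-134/87, M4=106/87, M5=0
seg 0: a=1, c=M0/2=0, d=(M1−M0)/(6·2)=85/348, b=Δ0−h0·(2M0+M1)/6=-346/87
seg 1: a=-5, c=M1/2=85/58, d=(M2−M1)/(6·2)=-77/348, b=Δ1−h1·(2M1+M2)/6=-91/87
seg 2: a=-3, c=M2/2=4/29, d=(M3−M2)/(6·3)=-79/783, b=Δ2−h2·(2M2+M3)/6=188/87
seg 3: a=2, c=M3/2=-67/87, d=(M4−M3)/(6·3)=40/261, b=Δ3−h3·(2M3+M4)/6=23/87
seg 4: a=0, c=M4/2=53/87, d=(M5−M4)/(6·3)=-53/783, b=Δ4−h4·(2M4+M5)/6=-19/87
t_q=49/4 → seg 4, τ=9/4; S=0+-19/87·τ+53/87·τ²+-53/783·τ³=3381/1856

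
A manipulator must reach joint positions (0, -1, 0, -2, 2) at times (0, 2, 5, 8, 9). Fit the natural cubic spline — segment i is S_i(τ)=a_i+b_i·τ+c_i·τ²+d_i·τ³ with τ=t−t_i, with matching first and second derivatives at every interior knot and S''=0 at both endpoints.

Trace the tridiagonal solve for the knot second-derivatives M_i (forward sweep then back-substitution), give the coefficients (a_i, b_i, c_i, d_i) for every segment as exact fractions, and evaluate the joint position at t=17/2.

  seg 0: a=0 b=-338/399 c=0 d=277/3192
  seg 1: a=-1 b=155/798 c=277/532 d=-757/4788
  seg 2: a=0 b=-1517/1596 c=-120/133 d=1591/4788
  seg 3: a=-2 b=2081/798 c=1111/532 d=-1111/1596
S(17/2) = -1111/4256

Δ: Δ0=-1/2, Δ1=1/3, Δ2=-2/3, Δ3=4
row 1: diag=10, rhs=5; c'=3/10, d'=1/2
row 2: denom=12−3·3/10=111/10; d'=(-6−3·1/2)/(111/10)=-25/37
row 3: denom=8−3·10/37=266/37; d'=(28−3·-25/37)/(266/37)=1111/266
back: M3=1111/266
back: M2=-25/37−10/37·1111/266=-240/133
back: M1=1/2−3/10·-240/133=277/266
M: M0=0, M1=277/266, M2=-240/133, M3=1111/266, M4=0
seg 0: a=0, c=M0/2=0, d=(M1−M0)/(6·2)=277/3192, b=Δ0−h0·(2M0+M1)/6=-338/399
seg 1: a=-1, c=M1/2=277/532, d=(M2−M1)/(6·3)=-757/4788, b=Δ1−h1·(2M1+M2)/6=155/798
seg 2: a=0, c=M2/2=-120/133, d=(M3−M2)/(6·3)=1591/4788, b=Δ2−h2·(2M2+M3)/6=-1517/1596
seg 3: a=-2, c=M3/2=1111/532, d=(M4−M3)/(6·1)=-1111/1596, b=Δ3−h3·(2M3+M4)/6=2081/798
t_q=17/2 → seg 3, τ=1/2; S=-2+2081/798·τ+1111/532·τ²+-1111/1596·τ³=-1111/4256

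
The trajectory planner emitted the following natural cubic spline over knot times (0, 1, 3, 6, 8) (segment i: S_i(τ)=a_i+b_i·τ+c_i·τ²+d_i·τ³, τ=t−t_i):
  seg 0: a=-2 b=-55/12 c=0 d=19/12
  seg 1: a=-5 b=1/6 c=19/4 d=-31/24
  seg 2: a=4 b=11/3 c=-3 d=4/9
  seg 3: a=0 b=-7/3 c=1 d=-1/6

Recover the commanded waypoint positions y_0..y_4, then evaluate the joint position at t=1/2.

y_0=-2 y_1=-5 y_2=4 y_3=0 y_4=-2
S(1/2) = -131/32

y_0 = S_0(0) = a_0 = -2
y_1 = S_1(0) = a_1 = -5
y_2 = S_2(0) = a_2 = 4
y_3 = S_3(0) = a_3 = 0
y_4 = S_3(2) = -2
t_q=1/2 is in segment 0 (τ=1/2); S_0(τ)=-131/32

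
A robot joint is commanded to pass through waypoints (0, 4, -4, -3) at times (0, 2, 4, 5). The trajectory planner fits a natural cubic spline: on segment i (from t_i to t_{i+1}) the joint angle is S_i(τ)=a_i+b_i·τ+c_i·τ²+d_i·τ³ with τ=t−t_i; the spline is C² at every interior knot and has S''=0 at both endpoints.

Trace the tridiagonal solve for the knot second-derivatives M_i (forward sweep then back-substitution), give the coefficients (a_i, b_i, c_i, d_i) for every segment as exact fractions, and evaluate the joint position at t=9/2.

Δ: Δ0=2, Δ1=-4, Δ2=1
row 1: diag=8, rhs=-36; c'=1/4, d'=-9/2
row 2: denom=6−2·1/4=11/2; d'=(30−2·-9/2)/(11/2)=78/11
back: M2=78/11
back: M1=-9/2−1/4·78/11=-69/11
M: M0=0, M1=-69/11, M2=78/11, M3=0
seg 0: a=0, c=M0/2=0, d=(M1−M0)/(6·2)=-23/44, b=Δ0−h0·(2M0+M1)/6=45/11
seg 1: a=4, c=M1/2=-69/22, d=(M2−M1)/(6·2)=49/44, b=Δ1−h1·(2M1+M2)/6=-24/11
seg 2: a=-4, c=M2/2=39/11, d=(M3−M2)/(6·1)=-13/11, b=Δ2−h2·(2M2+M3)/6=-15/11
t_q=9/2 → seg 2, τ=1/2; S=-4+-15/11·τ+39/11·τ²+-13/11·τ³=-347/88

  seg 0: a=0 b=45/11 c=0 d=-23/44
  seg 1: a=4 b=-24/11 c=-69/22 d=49/44
  seg 2: a=-4 b=-15/11 c=39/11 d=-13/11
S(9/2) = -347/88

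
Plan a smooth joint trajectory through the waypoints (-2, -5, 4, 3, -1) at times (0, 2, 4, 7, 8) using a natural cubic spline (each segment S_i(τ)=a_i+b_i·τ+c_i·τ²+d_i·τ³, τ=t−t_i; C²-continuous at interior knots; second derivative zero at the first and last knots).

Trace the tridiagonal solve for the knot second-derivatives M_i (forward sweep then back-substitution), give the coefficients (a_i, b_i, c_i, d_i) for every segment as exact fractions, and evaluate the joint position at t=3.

Δ: Δ0=-3/2, Δ1=9/2, Δ2=-1/3, Δ3=-4
row 1: diag=8, rhs=36; c'=1/4, d'=9/2
row 2: denom=10−2·1/4=19/2; d'=(-29−2·9/2)/(19/2)=-4
row 3: denom=8−3·6/19=134/19; d'=(-22−3·-4)/(134/19)=-95/67
back: M3=-95/67
back: M2=-4−6/19·-95/67=-238/67
back: M1=9/2−1/4·-238/67=361/67
M: M0=0, M1=361/67, M2=-238/67, M3=-95/67, M4=0
seg 0: a=-2, c=M0/2=0, d=(M1−M0)/(6·2)=361/804, b=Δ0−h0·(2M0+M1)/6=-1325/402
seg 1: a=-5, c=M1/2=361/134, d=(M2−M1)/(6·2)=-599/804, b=Δ1−h1·(2M1+M2)/6=841/402
seg 2: a=4, c=M2/2=-119/67, d=(M3−M2)/(6·3)=143/1206, b=Δ2−h2·(2M2+M3)/6=1579/402
seg 3: a=3, c=M3/2=-95/134, d=(M4−M3)/(6·1)=95/402, b=Δ3−h3·(2M3+M4)/6=-709/201
t_q=3 → seg 1, τ=1; S=-5+841/402·τ+361/134·τ²+-599/804·τ³=-257/268

  seg 0: a=-2 b=-1325/402 c=0 d=361/804
  seg 1: a=-5 b=841/402 c=361/134 d=-599/804
  seg 2: a=4 b=1579/402 c=-119/67 d=143/1206
  seg 3: a=3 b=-709/201 c=-95/134 d=95/402
S(3) = -257/268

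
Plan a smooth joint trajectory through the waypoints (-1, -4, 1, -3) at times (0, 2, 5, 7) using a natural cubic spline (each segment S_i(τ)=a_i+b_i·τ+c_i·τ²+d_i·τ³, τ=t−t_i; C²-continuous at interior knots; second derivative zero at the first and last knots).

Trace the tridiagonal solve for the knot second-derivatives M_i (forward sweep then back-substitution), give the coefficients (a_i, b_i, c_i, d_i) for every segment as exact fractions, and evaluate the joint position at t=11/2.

  seg 0: a=-1 b=-1331/546 c=0 d=64/273
  seg 1: a=-4 b=205/546 c=128/91 d=-41/126
  seg 2: a=1 b=8/273 c=-277/182 d=277/1092
S(11/2) = 277/416

Δ: Δ0=-3/2, Δ1=5/3, Δ2=-2
row 1: diag=10, rhs=19; c'=3/10, d'=19/10
row 2: denom=10−3·3/10=91/10; d'=(-22−3·19/10)/(91/10)=-277/91
back: M2=-277/91
back: M1=19/10−3/10·-277/91=256/91
M: M0=0, M1=256/91, M2=-277/91, M3=0
seg 0: a=-1, c=M0/2=0, d=(M1−M0)/(6·2)=64/273, b=Δ0−h0·(2M0+M1)/6=-1331/546
seg 1: a=-4, c=M1/2=128/91, d=(M2−M1)/(6·3)=-41/126, b=Δ1−h1·(2M1+M2)/6=205/546
seg 2: a=1, c=M2/2=-277/182, d=(M3−M2)/(6·2)=277/1092, b=Δ2−h2·(2M2+M3)/6=8/273
t_q=11/2 → seg 2, τ=1/2; S=1+8/273·τ+-277/182·τ²+277/1092·τ³=277/416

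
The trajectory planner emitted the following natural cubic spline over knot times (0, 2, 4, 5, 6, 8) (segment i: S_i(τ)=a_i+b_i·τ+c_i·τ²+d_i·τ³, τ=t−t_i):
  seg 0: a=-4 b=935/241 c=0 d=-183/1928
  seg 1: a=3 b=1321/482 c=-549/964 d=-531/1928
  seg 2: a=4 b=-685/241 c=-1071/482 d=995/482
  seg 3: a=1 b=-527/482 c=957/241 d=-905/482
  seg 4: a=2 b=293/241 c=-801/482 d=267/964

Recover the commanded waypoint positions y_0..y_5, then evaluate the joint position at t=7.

y_0 = S_0(0) = a_0 = -4
y_1 = S_1(0) = a_1 = 3
y_2 = S_2(0) = a_2 = 4
y_3 = S_3(0) = a_3 = 1
y_4 = S_4(0) = a_4 = 2
y_5 = S_4(2) = 0
t_q=7 is in segment 4 (τ=1); S_4(τ)=1765/964

y_0=-4 y_1=3 y_2=4 y_3=1 y_4=2 y_5=0
S(7) = 1765/964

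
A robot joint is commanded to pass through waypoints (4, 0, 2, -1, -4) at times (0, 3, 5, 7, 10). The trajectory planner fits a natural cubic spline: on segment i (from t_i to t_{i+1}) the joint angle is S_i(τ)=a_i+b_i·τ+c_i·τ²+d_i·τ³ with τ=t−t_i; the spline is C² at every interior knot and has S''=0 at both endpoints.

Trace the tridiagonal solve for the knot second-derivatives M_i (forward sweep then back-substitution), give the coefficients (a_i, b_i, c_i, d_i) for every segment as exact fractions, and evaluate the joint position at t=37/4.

Δ: Δ0=-4/3, Δ1=1, Δ2=-3/2, Δ3=-1
row 1: diag=10, rhs=14; c'=1/5, d'=7/5
row 2: denom=8−2·1/5=38/5; d'=(-15−2·7/5)/(38/5)=-89/38
row 3: denom=10−2·5/19=180/19; d'=(3−2·-89/38)/(180/19)=73/90
back: M3=73/90
back: M2=-89/38−5/19·73/90=-23/9
back: M1=7/5−1/5·-23/9=86/45
M: M0=0, M1=86/45, M2=-23/9, M3=73/90, M4=0
seg 0: a=4, c=M0/2=0, d=(M1−M0)/(6·3)=43/405, b=Δ0−h0·(2M0+M1)/6=-103/45
seg 1: a=0, c=M1/2=43/45, d=(M2−M1)/(6·2)=-67/180, b=Δ1−h1·(2M1+M2)/6=26/45
seg 2: a=2, c=M2/2=-23/18, d=(M3−M2)/(6·2)=101/360, b=Δ2−h2·(2M2+M3)/6=-1/15
seg 3: a=-1, c=M3/2=73/180, d=(M4−M3)/(6·3)=-73/1620, b=Δ3−h3·(2M3+M4)/6=-163/90
t_q=37/4 → seg 3, τ=9/4; S=-1+-163/90·τ+73/180·τ²+-73/1620·τ³=-905/256

  seg 0: a=4 b=-103/45 c=0 d=43/405
  seg 1: a=0 b=26/45 c=43/45 d=-67/180
  seg 2: a=2 b=-1/15 c=-23/18 d=101/360
  seg 3: a=-1 b=-163/90 c=73/180 d=-73/1620
S(37/4) = -905/256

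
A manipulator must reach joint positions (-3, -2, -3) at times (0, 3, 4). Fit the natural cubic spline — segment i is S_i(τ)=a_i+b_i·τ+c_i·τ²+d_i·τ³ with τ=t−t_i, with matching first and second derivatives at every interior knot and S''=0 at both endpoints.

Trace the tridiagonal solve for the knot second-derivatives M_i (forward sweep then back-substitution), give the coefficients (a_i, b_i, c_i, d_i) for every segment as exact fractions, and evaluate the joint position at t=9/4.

Δ: Δ0=1/3, Δ1=-1
row 1: diag=8, rhs=-8; c'=1/8, d'=-1
back: M1=-1
M: M0=0, M1=-1, M2=0
seg 0: a=-3, c=M0/2=0, d=(M1−M0)/(6·3)=-1/18, b=Δ0−h0·(2M0+M1)/6=5/6
seg 1: a=-2, c=M1/2=-1/2, d=(M2−M1)/(6·1)=1/6, b=Δ1−h1·(2M1+M2)/6=-2/3
t_q=9/4 → seg 0, τ=9/4; S=-3+5/6·τ+0·τ²+-1/18·τ³=-225/128

  seg 0: a=-3 b=5/6 c=0 d=-1/18
  seg 1: a=-2 b=-2/3 c=-1/2 d=1/6
S(9/4) = -225/128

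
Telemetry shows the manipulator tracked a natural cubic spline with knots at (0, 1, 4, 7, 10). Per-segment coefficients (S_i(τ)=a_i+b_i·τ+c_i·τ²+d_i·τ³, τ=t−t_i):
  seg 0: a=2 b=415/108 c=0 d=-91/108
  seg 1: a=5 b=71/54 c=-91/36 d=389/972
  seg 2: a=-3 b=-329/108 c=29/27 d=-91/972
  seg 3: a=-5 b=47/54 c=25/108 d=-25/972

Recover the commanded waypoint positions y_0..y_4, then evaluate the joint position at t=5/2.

y_0 = S_0(0) = a_0 = 2
y_1 = S_1(0) = a_1 = 5
y_2 = S_2(0) = a_2 = -3
y_3 = S_3(0) = a_3 = -5
y_4 = S_3(3) = -1
t_q=5/2 is in segment 1 (τ=3/2); S_1(τ)=253/96

y_0=2 y_1=5 y_2=-3 y_3=-5 y_4=-1
S(5/2) = 253/96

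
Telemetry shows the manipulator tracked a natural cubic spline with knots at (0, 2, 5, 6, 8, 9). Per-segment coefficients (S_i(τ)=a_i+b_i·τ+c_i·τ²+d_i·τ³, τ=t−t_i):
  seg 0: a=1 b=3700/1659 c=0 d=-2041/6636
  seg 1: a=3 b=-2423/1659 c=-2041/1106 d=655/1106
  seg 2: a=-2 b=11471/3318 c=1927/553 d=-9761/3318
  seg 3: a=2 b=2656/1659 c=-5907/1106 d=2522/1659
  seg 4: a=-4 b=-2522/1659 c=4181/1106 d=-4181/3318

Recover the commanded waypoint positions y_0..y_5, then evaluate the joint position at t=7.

y_0 = S_0(0) = a_0 = 1
y_1 = S_1(0) = a_1 = 3
y_2 = S_2(0) = a_2 = -2
y_3 = S_3(0) = a_3 = 2
y_4 = S_4(0) = a_4 = -4
y_5 = S_4(1) = -3
t_q=7 is in segment 3 (τ=1); S_3(τ)=-243/1106

y_0=1 y_1=3 y_2=-2 y_3=2 y_4=-4 y_5=-3
S(7) = -243/1106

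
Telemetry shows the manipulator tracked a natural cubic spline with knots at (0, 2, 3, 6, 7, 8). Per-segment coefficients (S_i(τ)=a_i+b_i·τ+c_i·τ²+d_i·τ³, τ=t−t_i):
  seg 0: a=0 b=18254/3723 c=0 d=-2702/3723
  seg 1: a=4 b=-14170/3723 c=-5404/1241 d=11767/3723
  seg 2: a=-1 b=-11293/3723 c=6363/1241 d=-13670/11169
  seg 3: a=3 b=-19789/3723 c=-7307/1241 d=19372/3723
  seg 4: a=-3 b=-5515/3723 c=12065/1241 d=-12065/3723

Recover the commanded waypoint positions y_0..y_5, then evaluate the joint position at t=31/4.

y_0 = S_0(0) = a_0 = 0
y_1 = S_1(0) = a_1 = 4
y_2 = S_2(0) = a_2 = -1
y_3 = S_3(0) = a_3 = 3
y_4 = S_4(0) = a_4 = -3
y_5 = S_4(1) = 2
t_q=31/4 is in segment 4 (τ=3/4); S_4(τ)=-757/79424

y_0=0 y_1=4 y_2=-1 y_3=3 y_4=-3 y_5=2
S(31/4) = -757/79424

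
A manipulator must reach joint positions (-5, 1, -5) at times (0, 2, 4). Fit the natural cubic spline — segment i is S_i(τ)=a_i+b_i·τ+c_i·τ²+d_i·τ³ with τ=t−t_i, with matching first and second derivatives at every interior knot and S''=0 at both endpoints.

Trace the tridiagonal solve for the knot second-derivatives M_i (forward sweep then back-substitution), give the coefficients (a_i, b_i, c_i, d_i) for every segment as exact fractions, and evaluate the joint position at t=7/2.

Δ: Δ0=3, Δ1=-3
row 1: diag=8, rhs=-36; c'=1/4, d'=-9/2
back: M1=-9/2
M: M0=0, M1=-9/2, M2=0
seg 0: a=-5, c=M0/2=0, d=(M1−M0)/(6·2)=-3/8, b=Δ0−h0·(2M0+M1)/6=9/2
seg 1: a=1, c=M1/2=-9/4, d=(M2−M1)/(6·2)=3/8, b=Δ1−h1·(2M1+M2)/6=0
t_q=7/2 → seg 1, τ=3/2; S=1+0·τ+-9/4·τ²+3/8·τ³=-179/64

  seg 0: a=-5 b=9/2 c=0 d=-3/8
  seg 1: a=1 b=0 c=-9/4 d=3/8
S(7/2) = -179/64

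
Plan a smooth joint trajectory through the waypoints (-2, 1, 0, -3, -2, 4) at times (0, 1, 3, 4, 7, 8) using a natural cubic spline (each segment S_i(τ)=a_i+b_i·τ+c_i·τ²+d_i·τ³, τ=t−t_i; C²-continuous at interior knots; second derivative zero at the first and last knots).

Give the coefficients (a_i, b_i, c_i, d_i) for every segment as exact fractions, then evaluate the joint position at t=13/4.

Δ: Δ0=3, Δ1=-1/2, Δ2=-3, Δ3=1/3, Δ4=6
row 1: diag=6, rhs=-21; c'=1/3, d'=-7/2
row 2: denom=6−2·1/3=16/3; d'=(-15−2·-7/2)/(16/3)=-3/2
row 3: denom=8−1·3/16=125/16; d'=(20−1·-3/2)/(125/16)=344/125
row 4: denom=8−3·48/125=856/125; d'=(34−3·344/125)/(856/125)=1609/428
back: M4=1609/428
back: M3=344/125−48/125·1609/428=140/107
back: M2=-3/2−3/16·140/107=-747/428
back: M1=-7/2−1/3·-747/428=-1249/428
M: M0=0, M1=-1249/428, M2=-747/428, M3=140/107, M4=1609/428, M5=0
seg 0: a=-2, c=M0/2=0, d=(M1−M0)/(6·1)=-1249/2568, b=Δ0−h0·(2M0+M1)/6=8953/2568
seg 1: a=1, c=M1/2=-1249/856, d=(M2−M1)/(6·2)=251/2568, b=Δ1−h1·(2M1+M2)/6=2603/1284
seg 2: a=0, c=M2/2=-747/856, d=(M3−M2)/(6·1)=1307/2568, b=Δ2−h2·(2M2+M3)/6=-3385/1284
seg 3: a=-3, c=M3/2=70/107, d=(M4−M3)/(6·3)=1049/7704, b=Δ3−h3·(2M3+M4)/6=-7331/2568
seg 4: a=-2, c=M4/2=1609/856, d=(M5−M4)/(6·1)=-1609/2568, b=Δ4−h4·(2M4+M5)/6=6095/1284
t_q=13/4 → seg 2, τ=1/4; S=0+-3385/1284·τ+-747/856·τ²+1307/2568·τ³=-38659/54784

  seg 0: a=-2 b=8953/2568 c=0 d=-1249/2568
  seg 1: a=1 b=2603/1284 c=-1249/856 d=251/2568
  seg 2: a=0 b=-3385/1284 c=-747/856 d=1307/2568
  seg 3: a=-3 b=-7331/2568 c=70/107 d=1049/7704
  seg 4: a=-2 b=6095/1284 c=1609/856 d=-1609/2568
S(13/4) = -38659/54784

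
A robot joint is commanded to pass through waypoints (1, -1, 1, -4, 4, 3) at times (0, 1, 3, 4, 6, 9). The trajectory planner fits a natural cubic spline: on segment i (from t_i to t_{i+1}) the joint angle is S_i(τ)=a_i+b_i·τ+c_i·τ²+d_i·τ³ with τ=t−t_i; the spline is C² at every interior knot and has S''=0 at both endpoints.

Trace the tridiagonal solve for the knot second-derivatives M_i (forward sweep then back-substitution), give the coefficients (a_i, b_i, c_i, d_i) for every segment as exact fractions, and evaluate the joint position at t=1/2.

  seg 0: a=1 b=-7967/2598 c=0 d=2771/2598
  seg 1: a=-1 b=173/1299 c=2771/866 d=-7187/5196
  seg 2: a=1 b=-4762/1299 c=-2208/433 d=4891/1299
  seg 3: a=-4 b=-3337/1299 c=2683/433 d=-7565/5196
  seg 4: a=4 b=6164/1299 c=-2199/866 d=733/2598
S(1/2) = -2771/6928

Δ: Δ0=-2, Δ1=1, Δ2=-5, Δ3=4, Δ4=-1/3
row 1: diag=6, rhs=18; c'=1/3, d'=3
row 2: denom=6−2·1/3=16/3; d'=(-36−2·3)/(16/3)=-63/8
row 3: denom=6−1·3/16=93/16; d'=(54−1·-63/8)/(93/16)=330/31
row 4: denom=10−2·32/93=866/93; d'=(-26−2·330/31)/(866/93)=-2199/433
back: M4=-2199/433
back: M3=330/31−32/93·-2199/433=5366/433
back: M2=-63/8−3/16·5366/433=-4416/433
back: M1=3−1/3·-4416/433=2771/433
M: M0=0, M1=2771/433, M2=-4416/433, M3=5366/433, M4=-2199/433, M5=0
seg 0: a=1, c=M0/2=0, d=(M1−M0)/(6·1)=2771/2598, b=Δ0−h0·(2M0+M1)/6=-7967/2598
seg 1: a=-1, c=M1/2=2771/866, d=(M2−M1)/(6·2)=-7187/5196, b=Δ1−h1·(2M1+M2)/6=173/1299
seg 2: a=1, c=M2/2=-2208/433, d=(M3−M2)/(6·1)=4891/1299, b=Δ2−h2·(2M2+M3)/6=-4762/1299
seg 3: a=-4, c=M3/2=2683/433, d=(M4−M3)/(6·2)=-7565/5196, b=Δ3−h3·(2M3+M4)/6=-3337/1299
seg 4: a=4, c=M4/2=-2199/866, d=(M5−M4)/(6·3)=733/2598, b=Δ4−h4·(2M4+M5)/6=6164/1299
t_q=1/2 → seg 0, τ=1/2; S=1+-7967/2598·τ+0·τ²+2771/2598·τ³=-2771/6928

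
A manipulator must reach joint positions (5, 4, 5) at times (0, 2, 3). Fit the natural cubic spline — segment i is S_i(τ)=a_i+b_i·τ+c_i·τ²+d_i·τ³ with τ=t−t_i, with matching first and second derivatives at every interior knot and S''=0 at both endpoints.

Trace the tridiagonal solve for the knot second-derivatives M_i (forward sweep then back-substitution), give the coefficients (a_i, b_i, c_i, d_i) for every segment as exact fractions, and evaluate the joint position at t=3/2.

  seg 0: a=5 b=-1 c=0 d=1/8
  seg 1: a=4 b=1/2 c=3/4 d=-1/4
S(3/2) = 251/64

Δ: Δ0=-1/2, Δ1=1
row 1: diag=6, rhs=9; c'=1/6, d'=3/2
back: M1=3/2
M: M0=0, M1=3/2, M2=0
seg 0: a=5, c=M0/2=0, d=(M1−M0)/(6·2)=1/8, b=Δ0−h0·(2M0+M1)/6=-1
seg 1: a=4, c=M1/2=3/4, d=(M2−M1)/(6·1)=-1/4, b=Δ1−h1·(2M1+M2)/6=1/2
t_q=3/2 → seg 0, τ=3/2; S=5+-1·τ+0·τ²+1/8·τ³=251/64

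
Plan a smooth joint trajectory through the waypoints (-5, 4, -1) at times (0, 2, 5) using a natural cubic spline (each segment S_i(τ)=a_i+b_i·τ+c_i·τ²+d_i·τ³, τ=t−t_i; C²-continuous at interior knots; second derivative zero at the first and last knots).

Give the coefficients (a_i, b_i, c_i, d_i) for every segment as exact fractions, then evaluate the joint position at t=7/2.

Δ: Δ0=9/2, Δ1=-5/3
row 1: diag=10, rhs=-37; c'=3/10, d'=-37/10
back: M1=-37/10
M: M0=0, M1=-37/10, M2=0
seg 0: a=-5, c=M0/2=0, d=(M1−M0)/(6·2)=-37/120, b=Δ0−h0·(2M0+M1)/6=86/15
seg 1: a=4, c=M1/2=-37/20, d=(M2−M1)/(6·3)=37/180, b=Δ1−h1·(2M1+M2)/6=61/30
t_q=7/2 → seg 1, τ=3/2; S=4+61/30·τ+-37/20·τ²+37/180·τ³=573/160

  seg 0: a=-5 b=86/15 c=0 d=-37/120
  seg 1: a=4 b=61/30 c=-37/20 d=37/180
S(7/2) = 573/160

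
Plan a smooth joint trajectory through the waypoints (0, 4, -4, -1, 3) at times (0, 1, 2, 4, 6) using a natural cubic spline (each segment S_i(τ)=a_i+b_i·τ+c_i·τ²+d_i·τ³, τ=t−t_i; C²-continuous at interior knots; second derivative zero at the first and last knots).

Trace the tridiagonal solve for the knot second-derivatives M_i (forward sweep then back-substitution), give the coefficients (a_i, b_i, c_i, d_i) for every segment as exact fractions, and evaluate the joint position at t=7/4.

Δ: Δ0=4, Δ1=-8, Δ2=3/2, Δ3=2
row 1: diag=4, rhs=-72; c'=1/4, d'=-18
row 2: denom=6−1·1/4=23/4; d'=(57−1·-18)/(23/4)=300/23
row 3: denom=8−2·8/23=168/23; d'=(3−2·300/23)/(168/23)=-177/56
back: M3=-177/56
back: M2=300/23−8/23·-177/56=99/7
back: M1=-18−1/4·99/7=-603/28
M: M0=0, M1=-603/28, M2=99/7, M3=-177/56, M4=0
seg 0: a=0, c=M0/2=0, d=(M1−M0)/(6·1)=-201/56, b=Δ0−h0·(2M0+M1)/6=425/56
seg 1: a=4, c=M1/2=-603/56, d=(M2−M1)/(6·1)=333/56, b=Δ1−h1·(2M1+M2)/6=-89/28
seg 2: a=-4, c=M2/2=99/14, d=(M3−M2)/(6·2)=-323/224, b=Δ2−h2·(2M2+M3)/6=-55/8
seg 3: a=-1, c=M3/2=-177/112, d=(M4−M3)/(6·2)=59/224, b=Δ3−h3·(2M3+M4)/6=115/28
t_q=7/4 → seg 1, τ=3/4; S=4+-89/28·τ+-603/56·τ²+333/56·τ³=-6925/3584

  seg 0: a=0 b=425/56 c=0 d=-201/56
  seg 1: a=4 b=-89/28 c=-603/56 d=333/56
  seg 2: a=-4 b=-55/8 c=99/14 d=-323/224
  seg 3: a=-1 b=115/28 c=-177/112 d=59/224
S(7/4) = -6925/3584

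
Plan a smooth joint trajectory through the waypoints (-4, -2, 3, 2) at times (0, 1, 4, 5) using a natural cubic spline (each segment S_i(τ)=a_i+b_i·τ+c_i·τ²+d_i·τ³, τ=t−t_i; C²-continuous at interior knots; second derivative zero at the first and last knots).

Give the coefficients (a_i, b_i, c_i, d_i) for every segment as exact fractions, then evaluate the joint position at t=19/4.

Δ: Δ0=2, Δ1=5/3, Δ2=-1
row 1: diag=8, rhs=-2; c'=3/8, d'=-1/4
row 2: denom=8−3·3/8=55/8; d'=(-16−3·-1/4)/(55/8)=-122/55
back: M2=-122/55
back: M1=-1/4−3/8·-122/55=32/55
M: M0=0, M1=32/55, M2=-122/55, M3=0
seg 0: a=-4, c=M0/2=0, d=(M1−M0)/(6·1)=16/165, b=Δ0−h0·(2M0+M1)/6=314/165
seg 1: a=-2, c=M1/2=16/55, d=(M2−M1)/(6·3)=-7/45, b=Δ1−h1·(2M1+M2)/6=362/165
seg 2: a=3, c=M2/2=-61/55, d=(M3−M2)/(6·1)=61/165, b=Δ2−h2·(2M2+M3)/6=-43/165
t_q=19/4 → seg 2, τ=3/4; S=3+-43/165·τ+-61/55·τ²+61/165·τ³=1645/704

  seg 0: a=-4 b=314/165 c=0 d=16/165
  seg 1: a=-2 b=362/165 c=16/55 d=-7/45
  seg 2: a=3 b=-43/165 c=-61/55 d=61/165
S(19/4) = 1645/704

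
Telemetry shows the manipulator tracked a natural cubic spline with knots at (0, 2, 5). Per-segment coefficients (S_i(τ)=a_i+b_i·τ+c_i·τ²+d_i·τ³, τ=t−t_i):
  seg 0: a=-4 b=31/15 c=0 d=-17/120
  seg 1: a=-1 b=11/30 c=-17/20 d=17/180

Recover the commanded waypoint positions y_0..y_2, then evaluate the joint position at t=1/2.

y_0=-4 y_1=-1 y_2=-5
S(1/2) = -191/64

y_0 = S_0(0) = a_0 = -4
y_1 = S_1(0) = a_1 = -1
y_2 = S_1(3) = -5
t_q=1/2 is in segment 0 (τ=1/2); S_0(τ)=-191/64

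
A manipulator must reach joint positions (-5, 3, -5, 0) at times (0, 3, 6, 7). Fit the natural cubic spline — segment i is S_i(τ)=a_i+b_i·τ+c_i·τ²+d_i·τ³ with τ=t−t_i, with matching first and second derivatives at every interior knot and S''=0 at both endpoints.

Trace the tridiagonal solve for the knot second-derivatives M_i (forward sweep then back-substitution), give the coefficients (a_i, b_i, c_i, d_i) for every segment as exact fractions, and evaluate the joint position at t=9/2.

  seg 0: a=-5 b=143/29 c=0 d=-197/783
  seg 1: a=3 b=-54/29 c=-197/87 d=521/783
  seg 2: a=-5 b=73/29 c=108/29 d=-36/29
S(9/2) = -613/232

Δ: Δ0=8/3, Δ1=-8/3, Δ2=5
row 1: diag=12, rhs=-32; c'=1/4, d'=-8/3
row 2: denom=8−3·1/4=29/4; d'=(46−3·-8/3)/(29/4)=216/29
back: M2=216/29
back: M1=-8/3−1/4·216/29=-394/87
M: M0=0, M1=-394/87, M2=216/29, M3=0
seg 0: a=-5, c=M0/2=0, d=(M1−M0)/(6·3)=-197/783, b=Δ0−h0·(2M0+M1)/6=143/29
seg 1: a=3, c=M1/2=-197/87, d=(M2−M1)/(6·3)=521/783, b=Δ1−h1·(2M1+M2)/6=-54/29
seg 2: a=-5, c=M2/2=108/29, d=(M3−M2)/(6·1)=-36/29, b=Δ2−h2·(2M2+M3)/6=73/29
t_q=9/2 → seg 1, τ=3/2; S=3+-54/29·τ+-197/87·τ²+521/783·τ³=-613/232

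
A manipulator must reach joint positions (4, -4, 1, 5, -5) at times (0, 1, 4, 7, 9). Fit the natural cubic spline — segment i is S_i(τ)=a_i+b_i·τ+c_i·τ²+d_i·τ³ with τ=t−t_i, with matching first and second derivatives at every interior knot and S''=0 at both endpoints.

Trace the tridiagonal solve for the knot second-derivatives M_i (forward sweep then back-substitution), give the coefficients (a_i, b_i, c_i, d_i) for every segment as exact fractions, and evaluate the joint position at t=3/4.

Δ: Δ0=-8, Δ1=5/3, Δ2=4/3, Δ3=-5
row 1: diag=8, rhs=58; c'=3/8, d'=29/4
row 2: denom=12−3·3/8=87/8; d'=(-2−3·29/4)/(87/8)=-190/87
row 3: denom=10−3·8/29=266/29; d'=(-38−3·-190/87)/(266/29)=-24/7
back: M3=-24/7
back: M2=-190/87−8/29·-24/7=-26/21
back: M1=29/4−3/8·-26/21=54/7
M: M0=0, M1=54/7, M2=-26/21, M3=-24/7, M4=0
seg 0: a=4, c=M0/2=0, d=(M1−M0)/(6·1)=9/7, b=Δ0−h0·(2M0+M1)/6=-65/7
seg 1: a=-4, c=M1/2=27/7, d=(M2−M1)/(6·3)=-94/189, b=Δ1−h1·(2M1+M2)/6=-38/7
seg 2: a=1, c=M2/2=-13/21, d=(M3−M2)/(6·3)=-23/189, b=Δ2−h2·(2M2+M3)/6=30/7
seg 3: a=5, c=M3/2=-12/7, d=(M4−M3)/(6·2)=2/7, b=Δ3−h3·(2M3+M4)/6=-19/7
t_q=3/4 → seg 0, τ=3/4; S=4+-65/7·τ+0·τ²+9/7·τ³=-155/64

  seg 0: a=4 b=-65/7 c=0 d=9/7
  seg 1: a=-4 b=-38/7 c=27/7 d=-94/189
  seg 2: a=1 b=30/7 c=-13/21 d=-23/189
  seg 3: a=5 b=-19/7 c=-12/7 d=2/7
S(3/4) = -155/64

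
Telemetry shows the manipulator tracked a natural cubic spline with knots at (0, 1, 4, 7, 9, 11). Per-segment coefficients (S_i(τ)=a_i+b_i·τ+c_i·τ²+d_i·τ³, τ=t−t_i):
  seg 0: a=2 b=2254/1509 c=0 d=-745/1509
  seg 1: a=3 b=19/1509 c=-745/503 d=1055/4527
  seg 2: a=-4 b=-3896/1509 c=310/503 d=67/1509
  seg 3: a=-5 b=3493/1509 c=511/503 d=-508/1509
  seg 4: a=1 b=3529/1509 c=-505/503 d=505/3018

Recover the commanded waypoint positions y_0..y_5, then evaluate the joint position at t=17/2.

y_0=2 y_1=3 y_2=-4 y_3=-5 y_4=1 y_5=3
S(17/2) = -761/2012

y_0 = S_0(0) = a_0 = 2
y_1 = S_1(0) = a_1 = 3
y_2 = S_2(0) = a_2 = -4
y_3 = S_3(0) = a_3 = -5
y_4 = S_4(0) = a_4 = 1
y_5 = S_4(2) = 3
t_q=17/2 is in segment 3 (τ=3/2); S_3(τ)=-761/2012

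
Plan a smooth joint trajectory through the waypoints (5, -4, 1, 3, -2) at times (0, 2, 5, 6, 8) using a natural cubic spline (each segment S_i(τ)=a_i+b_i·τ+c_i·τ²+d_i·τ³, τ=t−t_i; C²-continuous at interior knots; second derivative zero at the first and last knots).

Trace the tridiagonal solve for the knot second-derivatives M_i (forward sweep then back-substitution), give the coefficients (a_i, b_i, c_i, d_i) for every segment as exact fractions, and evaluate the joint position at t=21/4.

Δ: Δ0=-9/2, Δ1=5/3, Δ2=2, Δ3=-5/2
row 1: diag=10, rhs=37; c'=3/10, d'=37/10
row 2: denom=8−3·3/10=71/10; d'=(2−3·37/10)/(71/10)=-91/71
row 3: denom=6−1·10/71=416/71; d'=(-27−1·-91/71)/(416/71)=-913/208
back: M3=-913/208
back: M2=-91/71−10/71·-913/208=-69/104
back: M1=37/10−3/10·-69/104=811/208
M: M0=0, M1=811/208, M2=-69/104, M3=-913/208, M4=0
seg 0: a=5, c=M0/2=0, d=(M1−M0)/(6·2)=811/2496, b=Δ0−h0·(2M0+M1)/6=-3619/624
seg 1: a=-4, c=M1/2=811/416, d=(M2−M1)/(6·3)=-73/288, b=Δ1−h1·(2M1+M2)/6=-593/312
seg 2: a=1, c=M2/2=-69/208, d=(M3−M2)/(6·1)=-775/1248, b=Δ2−h2·(2M2+M3)/6=3685/1248
seg 3: a=3, c=M3/2=-913/416, d=(M4−M3)/(6·2)=913/2496, b=Δ3−h3·(2M3+M4)/6=133/312
t_q=21/4 → seg 2, τ=1/4; S=1+3685/1248·τ+-69/208·τ²+-775/1248·τ³=45467/26624

  seg 0: a=5 b=-3619/624 c=0 d=811/2496
  seg 1: a=-4 b=-593/312 c=811/416 d=-73/288
  seg 2: a=1 b=3685/1248 c=-69/208 d=-775/1248
  seg 3: a=3 b=133/312 c=-913/416 d=913/2496
S(21/4) = 45467/26624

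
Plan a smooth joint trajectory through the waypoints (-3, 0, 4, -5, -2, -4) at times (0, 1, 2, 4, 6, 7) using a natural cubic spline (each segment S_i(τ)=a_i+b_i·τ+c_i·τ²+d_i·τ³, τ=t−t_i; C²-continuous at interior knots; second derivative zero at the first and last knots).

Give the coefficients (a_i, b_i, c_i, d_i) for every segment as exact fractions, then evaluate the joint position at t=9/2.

Δ: Δ0=3, Δ1=4, Δ2=-9/2, Δ3=3/2, Δ4=-2
row 1: diag=4, rhs=6; c'=1/4, d'=3/2
row 2: denom=6−1·1/4=23/4; d'=(-51−1·3/2)/(23/4)=-210/23
row 3: denom=8−2·8/23=168/23; d'=(36−2·-210/23)/(168/23)=52/7
row 4: denom=6−2·23/84=229/42; d'=(-21−2·52/7)/(229/42)=-1506/229
back: M4=-1506/229
back: M3=52/7−23/84·-1506/229=4227/458
back: M2=-210/23−8/23·4227/458=-2826/229
back: M1=3/2−1/4·-2826/229=1050/229
M: M0=0, M1=1050/229, M2=-2826/229, M3=4227/458, M4=-1506/229, M5=0
seg 0: a=-3, c=M0/2=0, d=(M1−M0)/(6·1)=175/229, b=Δ0−h0·(2M0+M1)/6=512/229
seg 1: a=0, c=M1/2=525/229, d=(M2−M1)/(6·1)=-646/229, b=Δ1−h1·(2M1+M2)/6=1037/229
seg 2: a=4, c=M2/2=-1413/229, d=(M3−M2)/(6·2)=3293/1832, b=Δ2−h2·(2M2+M3)/6=149/229
seg 3: a=-5, c=M3/2=4227/916, d=(M4−M3)/(6·2)=-2413/1832, b=Δ3−h3·(2M3+M4)/6=-1127/458
seg 4: a=-2, c=M4/2=-753/229, d=(M5−M4)/(6·1)=251/229, b=Δ4−h4·(2M4+M5)/6=44/229
t_q=9/2 → seg 3, τ=1/2; S=-5+-1127/458·τ+4227/916·τ²+-2413/1832·τ³=-76817/14656

  seg 0: a=-3 b=512/229 c=0 d=175/229
  seg 1: a=0 b=1037/229 c=525/229 d=-646/229
  seg 2: a=4 b=149/229 c=-1413/229 d=3293/1832
  seg 3: a=-5 b=-1127/458 c=4227/916 d=-2413/1832
  seg 4: a=-2 b=44/229 c=-753/229 d=251/229
S(9/2) = -76817/14656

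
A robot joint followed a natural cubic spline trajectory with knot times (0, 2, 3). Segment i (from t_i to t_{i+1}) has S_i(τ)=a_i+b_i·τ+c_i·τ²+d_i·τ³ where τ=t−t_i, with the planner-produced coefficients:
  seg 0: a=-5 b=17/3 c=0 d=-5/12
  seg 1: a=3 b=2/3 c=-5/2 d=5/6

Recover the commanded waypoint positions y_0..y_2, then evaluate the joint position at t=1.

y_0=-5 y_1=3 y_2=2
S(1) = 1/4

y_0 = S_0(0) = a_0 = -5
y_1 = S_1(0) = a_1 = 3
y_2 = S_1(1) = 2
t_q=1 is in segment 0 (τ=1); S_0(τ)=1/4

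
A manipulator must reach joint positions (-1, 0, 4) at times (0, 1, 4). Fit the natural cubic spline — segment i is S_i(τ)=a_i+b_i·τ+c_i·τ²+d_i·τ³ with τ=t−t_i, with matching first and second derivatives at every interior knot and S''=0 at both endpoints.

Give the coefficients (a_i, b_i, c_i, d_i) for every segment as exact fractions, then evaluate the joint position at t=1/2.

Δ: Δ0=1, Δ1=4/3
row 1: diag=8, rhs=2; c'=3/8, d'=1/4
back: M1=1/4
M: M0=0, M1=1/4, M2=0
seg 0: a=-1, c=M0/2=0, d=(M1−M0)/(6·1)=1/24, b=Δ0−h0·(2M0+M1)/6=23/24
seg 1: a=0, c=M1/2=1/8, d=(M2−M1)/(6·3)=-1/72, b=Δ1−h1·(2M1+M2)/6=13/12
t_q=1/2 → seg 0, τ=1/2; S=-1+23/24·τ+0·τ²+1/24·τ³=-33/64

  seg 0: a=-1 b=23/24 c=0 d=1/24
  seg 1: a=0 b=13/12 c=1/8 d=-1/72
S(1/2) = -33/64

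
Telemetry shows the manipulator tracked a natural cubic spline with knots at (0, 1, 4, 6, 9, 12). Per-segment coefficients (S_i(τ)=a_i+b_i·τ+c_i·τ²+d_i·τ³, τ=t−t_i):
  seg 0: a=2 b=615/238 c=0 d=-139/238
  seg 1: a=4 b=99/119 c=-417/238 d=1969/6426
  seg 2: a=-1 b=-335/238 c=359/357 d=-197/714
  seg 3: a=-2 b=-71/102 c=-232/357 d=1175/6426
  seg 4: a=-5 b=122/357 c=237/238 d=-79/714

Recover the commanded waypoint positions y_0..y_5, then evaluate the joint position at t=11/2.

y_0=2 y_1=4 y_2=-1 y_3=-2 y_4=-5 y_5=2
S(11/2) = -3389/1904

y_0 = S_0(0) = a_0 = 2
y_1 = S_1(0) = a_1 = 4
y_2 = S_2(0) = a_2 = -1
y_3 = S_3(0) = a_3 = -2
y_4 = S_4(0) = a_4 = -5
y_5 = S_4(3) = 2
t_q=11/2 is in segment 2 (τ=3/2); S_2(τ)=-3389/1904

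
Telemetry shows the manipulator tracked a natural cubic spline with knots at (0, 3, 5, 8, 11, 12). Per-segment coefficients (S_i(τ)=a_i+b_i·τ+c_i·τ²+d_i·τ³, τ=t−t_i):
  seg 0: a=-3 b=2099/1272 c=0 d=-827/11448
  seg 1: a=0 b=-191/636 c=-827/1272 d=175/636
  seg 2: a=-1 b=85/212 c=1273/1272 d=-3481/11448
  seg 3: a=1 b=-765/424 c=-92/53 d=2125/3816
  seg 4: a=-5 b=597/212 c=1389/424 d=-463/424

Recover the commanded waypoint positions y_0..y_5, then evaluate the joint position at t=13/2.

y_0=-3 y_1=0 y_2=-1 y_3=1 y_4=-5 y_5=0
S(13/2) = 2805/3392

y_0 = S_0(0) = a_0 = -3
y_1 = S_1(0) = a_1 = 0
y_2 = S_2(0) = a_2 = -1
y_3 = S_3(0) = a_3 = 1
y_4 = S_4(0) = a_4 = -5
y_5 = S_4(1) = 0
t_q=13/2 is in segment 2 (τ=3/2); S_2(τ)=2805/3392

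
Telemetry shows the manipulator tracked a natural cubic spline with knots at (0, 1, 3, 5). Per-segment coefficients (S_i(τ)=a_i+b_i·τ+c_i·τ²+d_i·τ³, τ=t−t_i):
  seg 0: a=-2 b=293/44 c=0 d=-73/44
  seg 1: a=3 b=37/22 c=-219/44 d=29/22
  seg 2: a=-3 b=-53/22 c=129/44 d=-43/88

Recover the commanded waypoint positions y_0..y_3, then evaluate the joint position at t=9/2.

y_0=-2 y_1=3 y_2=-3 y_3=0
S(9/2) = -1173/704

y_0 = S_0(0) = a_0 = -2
y_1 = S_1(0) = a_1 = 3
y_2 = S_2(0) = a_2 = -3
y_3 = S_2(2) = 0
t_q=9/2 is in segment 2 (τ=3/2); S_2(τ)=-1173/704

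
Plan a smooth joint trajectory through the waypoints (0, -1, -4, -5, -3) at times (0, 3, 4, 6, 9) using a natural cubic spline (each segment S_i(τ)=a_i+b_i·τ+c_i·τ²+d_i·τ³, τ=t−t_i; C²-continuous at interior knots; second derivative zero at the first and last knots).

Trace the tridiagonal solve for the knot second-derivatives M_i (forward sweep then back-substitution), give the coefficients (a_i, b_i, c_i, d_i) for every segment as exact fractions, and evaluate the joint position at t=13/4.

  seg 0: a=0 b=185/219 c=0 d=-86/657
  seg 1: a=-1 b=-589/219 c=-86/73 d=190/219
  seg 2: a=-4 b=-535/219 c=104/73 d=-397/1752
  seg 3: a=-5 b=235/438 c=19/292 d=-19/2628
S(13/4) = -4047/2336

Δ: Δ0=-1/3, Δ1=-3, Δ2=-1/2, Δ3=2/3
row 1: diag=8, rhs=-16; c'=1/8, d'=-2
row 2: denom=6−1·1/8=47/8; d'=(15−1·-2)/(47/8)=136/47
row 3: denom=10−2·16/47=438/47; d'=(7−2·136/47)/(438/47)=19/146
back: M3=19/146
back: M2=136/47−16/47·19/146=208/73
back: M1=-2−1/8·208/73=-172/73
M: M0=0, M1=-172/73, M2=208/73, M3=19/146, M4=0
seg 0: a=0, c=M0/2=0, d=(M1−M0)/(6·3)=-86/657, b=Δ0−h0·(2M0+M1)/6=185/219
seg 1: a=-1, c=M1/2=-86/73, d=(M2−M1)/(6·1)=190/219, b=Δ1−h1·(2M1+M2)/6=-589/219
seg 2: a=-4, c=M2/2=104/73, d=(M3−M2)/(6·2)=-397/1752, b=Δ2−h2·(2M2+M3)/6=-535/219
seg 3: a=-5, c=M3/2=19/292, d=(M4−M3)/(6·3)=-19/2628, b=Δ3−h3·(2M3+M4)/6=235/438
t_q=13/4 → seg 1, τ=1/4; S=-1+-589/219·τ+-86/73·τ²+190/219·τ³=-4047/2336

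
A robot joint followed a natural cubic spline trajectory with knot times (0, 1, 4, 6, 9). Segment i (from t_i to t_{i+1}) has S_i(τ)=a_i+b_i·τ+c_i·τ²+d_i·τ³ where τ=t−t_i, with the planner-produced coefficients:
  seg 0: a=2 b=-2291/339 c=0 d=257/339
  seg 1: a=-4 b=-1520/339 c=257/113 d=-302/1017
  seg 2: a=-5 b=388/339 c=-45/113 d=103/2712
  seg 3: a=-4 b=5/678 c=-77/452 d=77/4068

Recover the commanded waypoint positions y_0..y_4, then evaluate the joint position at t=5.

y_0 = S_0(0) = a_0 = 2
y_1 = S_1(0) = a_1 = -4
y_2 = S_2(0) = a_2 = -5
y_3 = S_3(0) = a_3 = -4
y_4 = S_3(3) = -5
t_q=5 is in segment 2 (τ=1); S_2(τ)=-3811/904

y_0=2 y_1=-4 y_2=-5 y_3=-4 y_4=-5
S(5) = -3811/904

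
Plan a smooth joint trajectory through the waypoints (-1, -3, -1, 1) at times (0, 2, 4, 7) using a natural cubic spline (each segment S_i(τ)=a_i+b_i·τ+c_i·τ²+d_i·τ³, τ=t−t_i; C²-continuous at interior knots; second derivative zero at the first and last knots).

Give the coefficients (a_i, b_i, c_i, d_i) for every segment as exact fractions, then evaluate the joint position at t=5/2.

Δ: Δ0=-1, Δ1=1, Δ2=2/3
row 1: diag=8, rhs=12; c'=1/4, d'=3/2
row 2: denom=10−2·1/4=19/2; d'=(-2−2·3/2)/(19/2)=-10/19
back: M2=-10/19
back: M1=3/2−1/4·-10/19=31/19
M: M0=0, M1=31/19, M2=-10/19, M3=0
seg 0: a=-1, c=M0/2=0, d=(M1−M0)/(6·2)=31/228, b=Δ0−h0·(2M0+M1)/6=-88/57
seg 1: a=-3, c=M1/2=31/38, d=(M2−M1)/(6·2)=-41/228, b=Δ1−h1·(2M1+M2)/6=5/57
seg 2: a=-1, c=M2/2=-5/19, d=(M3−M2)/(6·3)=5/171, b=Δ2−h2·(2M2+M3)/6=68/57
t_q=5/2 → seg 1, τ=1/2; S=-3+5/57·τ+31/38·τ²+-41/228·τ³=-1687/608

  seg 0: a=-1 b=-88/57 c=0 d=31/228
  seg 1: a=-3 b=5/57 c=31/38 d=-41/228
  seg 2: a=-1 b=68/57 c=-5/19 d=5/171
S(5/2) = -1687/608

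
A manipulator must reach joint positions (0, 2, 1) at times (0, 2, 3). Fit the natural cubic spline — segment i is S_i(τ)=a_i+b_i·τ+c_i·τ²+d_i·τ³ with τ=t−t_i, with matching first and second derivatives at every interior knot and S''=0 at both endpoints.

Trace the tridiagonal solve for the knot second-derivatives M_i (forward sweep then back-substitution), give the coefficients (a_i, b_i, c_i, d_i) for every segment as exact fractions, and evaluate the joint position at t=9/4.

  seg 0: a=0 b=5/3 c=0 d=-1/6
  seg 1: a=2 b=-1/3 c=-1 d=1/3
S(9/4) = 119/64

Δ: Δ0=1, Δ1=-1
row 1: diag=6, rhs=-12; c'=1/6, d'=-2
back: M1=-2
M: M0=0, M1=-2, M2=0
seg 0: a=0, c=M0/2=0, d=(M1−M0)/(6·2)=-1/6, b=Δ0−h0·(2M0+M1)/6=5/3
seg 1: a=2, c=M1/2=-1, d=(M2−M1)/(6·1)=1/3, b=Δ1−h1·(2M1+M2)/6=-1/3
t_q=9/4 → seg 1, τ=1/4; S=2+-1/3·τ+-1·τ²+1/3·τ³=119/64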